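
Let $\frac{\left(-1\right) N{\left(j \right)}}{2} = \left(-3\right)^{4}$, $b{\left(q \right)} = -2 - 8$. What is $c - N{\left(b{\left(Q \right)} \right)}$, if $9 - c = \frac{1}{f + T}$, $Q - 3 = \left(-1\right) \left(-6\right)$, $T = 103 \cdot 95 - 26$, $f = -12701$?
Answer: $\frac{503083}{2942} \approx 171.0$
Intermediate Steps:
$T = 9759$ ($T = 9785 - 26 = 9759$)
$Q = 9$ ($Q = 3 - -6 = 3 + 6 = 9$)
$b{\left(q \right)} = -10$ ($b{\left(q \right)} = -2 - 8 = -10$)
$N{\left(j \right)} = -162$ ($N{\left(j \right)} = - 2 \left(-3\right)^{4} = \left(-2\right) 81 = -162$)
$c = \frac{26479}{2942}$ ($c = 9 - \frac{1}{-12701 + 9759} = 9 - \frac{1}{-2942} = 9 - - \frac{1}{2942} = 9 + \frac{1}{2942} = \frac{26479}{2942} \approx 9.0003$)
$c - N{\left(b{\left(Q \right)} \right)} = \frac{26479}{2942} - -162 = \frac{26479}{2942} + 162 = \frac{503083}{2942}$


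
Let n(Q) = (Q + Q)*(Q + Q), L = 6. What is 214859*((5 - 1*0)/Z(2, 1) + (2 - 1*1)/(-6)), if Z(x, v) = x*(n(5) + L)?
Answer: -19552169/636 ≈ -30742.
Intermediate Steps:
n(Q) = 4*Q**2 (n(Q) = (2*Q)*(2*Q) = 4*Q**2)
Z(x, v) = 106*x (Z(x, v) = x*(4*5**2 + 6) = x*(4*25 + 6) = x*(100 + 6) = x*106 = 106*x)
214859*((5 - 1*0)/Z(2, 1) + (2 - 1*1)/(-6)) = 214859*((5 - 1*0)/((106*2)) + (2 - 1*1)/(-6)) = 214859*((5 + 0)/212 + (2 - 1)*(-1/6)) = 214859*(5*(1/212) + 1*(-1/6)) = 214859*(5/212 - 1/6) = 214859*(-91/636) = -19552169/636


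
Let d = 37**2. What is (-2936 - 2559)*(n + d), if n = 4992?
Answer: -34953695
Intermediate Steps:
d = 1369
(-2936 - 2559)*(n + d) = (-2936 - 2559)*(4992 + 1369) = -5495*6361 = -34953695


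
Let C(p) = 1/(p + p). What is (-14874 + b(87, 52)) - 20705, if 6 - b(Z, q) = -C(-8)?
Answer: -569169/16 ≈ -35573.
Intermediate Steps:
C(p) = 1/(2*p)
b(Z, q) = 95/16 (b(Z, q) = 6 - (-1)*(1/2)/(-8) = 6 - (-1)*(1/2)*(-1/8) = 6 - (-1)*(-1)/16 = 6 - 1*1/16 = 6 - 1/16 = 95/16)
(-14874 + b(87, 52)) - 20705 = (-14874 + 95/16) - 20705 = -237889/16 - 20705 = -569169/16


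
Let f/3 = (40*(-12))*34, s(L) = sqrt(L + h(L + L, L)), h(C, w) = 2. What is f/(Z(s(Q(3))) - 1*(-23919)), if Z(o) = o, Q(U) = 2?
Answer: -48960/23921 ≈ -2.0467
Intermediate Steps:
s(L) = sqrt(2 + L) (s(L) = sqrt(L + 2) = sqrt(2 + L))
f = -48960 (f = 3*((40*(-12))*34) = 3*(-480*34) = 3*(-16320) = -48960)
f/(Z(s(Q(3))) - 1*(-23919)) = -48960/(sqrt(2 + 2) - 1*(-23919)) = -48960/(sqrt(4) + 23919) = -48960/(2 + 23919) = -48960/23921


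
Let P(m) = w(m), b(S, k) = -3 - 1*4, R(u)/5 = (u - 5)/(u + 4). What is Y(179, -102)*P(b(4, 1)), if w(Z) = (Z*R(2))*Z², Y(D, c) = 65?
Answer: 111475/2 ≈ 55738.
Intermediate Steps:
R(u) = 5*(-5 + u)/(4 + u) (R(u) = 5*((u - 5)/(u + 4)) = 5*((-5 + u)/(4 + u)) = 5*(-5 + u)/(4 + u))
b(S, k) = -7 (b(S, k) = -3 - 4 = -7)
w(Z) = -5*Z³/2 (w(Z) = (Z*(5*(-5 + 2)/(4 + 2)))*Z² = (Z*(5*(-3)/6))*Z² = (Z*(5*(⅙)*(-3)))*Z² = (Z*(-5/2))*Z² = (-5*Z/2)*Z² = -5*Z³/2)
P(m) = -5*m³/2
Y(179, -102)*P(b(4, 1)) = 65*(-5/2*(-7)³) = 65*(-5/2*(-343)) = 65*(1715/2) = 111475/2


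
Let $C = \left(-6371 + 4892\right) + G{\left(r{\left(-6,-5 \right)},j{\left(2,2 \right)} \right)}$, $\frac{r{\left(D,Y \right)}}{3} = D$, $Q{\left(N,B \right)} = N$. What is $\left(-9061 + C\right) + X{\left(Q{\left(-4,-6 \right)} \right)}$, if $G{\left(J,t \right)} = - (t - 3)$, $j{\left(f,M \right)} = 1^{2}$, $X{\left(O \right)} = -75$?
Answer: $-10613$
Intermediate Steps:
$r{\left(D,Y \right)} = 3 D$
$j{\left(f,M \right)} = 1$
$G{\left(J,t \right)} = 3 - t$ ($G{\left(J,t \right)} = - (-3 + t) = 3 - t$)
$C = -1477$ ($C = \left(-6371 + 4892\right) + \left(3 - 1\right) = -1479 + \left(3 - 1\right) = -1479 + 2 = -1477$)
$\left(-9061 + C\right) + X{\left(Q{\left(-4,-6 \right)} \right)} = \left(-9061 - 1477\right) - 75 = -10538 - 75 = -10613$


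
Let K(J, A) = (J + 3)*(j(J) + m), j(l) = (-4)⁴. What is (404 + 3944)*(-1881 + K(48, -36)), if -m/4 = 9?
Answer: 40605972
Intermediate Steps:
m = -36 (m = -4*9 = -36)
j(l) = 256
K(J, A) = 660 + 220*J (K(J, A) = (J + 3)*(256 - 36) = (3 + J)*220 = 660 + 220*J)
(404 + 3944)*(-1881 + K(48, -36)) = (404 + 3944)*(-1881 + (660 + 220*48)) = 4348*(-1881 + (660 + 10560)) = 4348*(-1881 + 11220) = 4348*9339 = 40605972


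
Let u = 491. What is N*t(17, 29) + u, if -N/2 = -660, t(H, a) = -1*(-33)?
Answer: 44051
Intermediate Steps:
t(H, a) = 33
N = 1320 (N = -2*(-660) = 1320)
N*t(17, 29) + u = 1320*33 + 491 = 43560 + 491 = 44051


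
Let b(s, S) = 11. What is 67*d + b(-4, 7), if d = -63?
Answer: -4210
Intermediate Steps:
67*d + b(-4, 7) = 67*(-63) + 11 = -4221 + 11 = -4210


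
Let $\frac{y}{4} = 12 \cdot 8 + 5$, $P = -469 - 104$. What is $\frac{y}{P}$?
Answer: $- \frac{404}{573} \approx -0.70506$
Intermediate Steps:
$P = -573$
$y = 404$ ($y = 4 \left(12 \cdot 8 + 5\right) = 4 \left(96 + 5\right) = 4 \cdot 101 = 404$)
$\frac{y}{P} = \frac{404}{-573} = 404 \left(- \frac{1}{573}\right) = - \frac{404}{573}$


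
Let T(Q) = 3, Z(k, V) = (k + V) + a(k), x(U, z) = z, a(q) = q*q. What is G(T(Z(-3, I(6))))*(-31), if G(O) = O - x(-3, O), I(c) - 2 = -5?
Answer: 0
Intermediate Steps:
I(c) = -3 (I(c) = 2 - 5 = -3)
a(q) = q²
Z(k, V) = V + k + k² (Z(k, V) = (k + V) + k² = (V + k) + k² = V + k + k²)
G(O) = 0 (G(O) = O - O = 0)
G(T(Z(-3, I(6))))*(-31) = 0*(-31) = 0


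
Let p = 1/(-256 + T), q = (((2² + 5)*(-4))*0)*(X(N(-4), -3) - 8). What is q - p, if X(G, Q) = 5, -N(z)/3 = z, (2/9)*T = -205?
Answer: 2/2357 ≈ 0.00084854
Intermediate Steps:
T = -1845/2 (T = (9/2)*(-205) = -1845/2 ≈ -922.50)
N(z) = -3*z
q = 0 (q = (((2² + 5)*(-4))*0)*(5 - 8) = (((4 + 5)*(-4))*0)*(-3) = ((9*(-4))*0)*(-3) = -36*0*(-3) = 0*(-3) = 0)
p = -2/2357 (p = 1/(-256 - 1845/2) = 1/(-2357/2) = -2/2357 ≈ -0.00084854)
q - p = 0 - 1*(-2/2357) = 0 + 2/2357 = 2/2357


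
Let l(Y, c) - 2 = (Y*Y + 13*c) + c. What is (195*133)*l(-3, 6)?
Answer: 2463825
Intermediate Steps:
l(Y, c) = 2 + Y² + 14*c (l(Y, c) = 2 + ((Y*Y + 13*c) + c) = 2 + ((Y² + 13*c) + c) = 2 + (Y² + 14*c) = 2 + Y² + 14*c)
(195*133)*l(-3, 6) = (195*133)*(2 + (-3)² + 14*6) = 25935*(2 + 9 + 84) = 25935*95 = 2463825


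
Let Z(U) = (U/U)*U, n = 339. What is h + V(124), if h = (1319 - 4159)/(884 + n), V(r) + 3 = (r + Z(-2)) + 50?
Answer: 203847/1223 ≈ 166.68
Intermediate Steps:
Z(U) = U (Z(U) = 1*U = U)
V(r) = 45 + r (V(r) = -3 + ((r - 2) + 50) = -3 + ((-2 + r) + 50) = -3 + (48 + r) = 45 + r)
h = -2840/1223 (h = (1319 - 4159)/(884 + 339) = -2840/1223 ≈ -2.3222)
h + V(124) = -2840/1223 + (45 + 124) = -2840/1223 + 169 = 203847/1223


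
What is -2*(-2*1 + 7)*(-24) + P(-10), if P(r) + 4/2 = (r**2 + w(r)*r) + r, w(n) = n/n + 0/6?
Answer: 318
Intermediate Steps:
w(n) = 1 (w(n) = 1 + 0*(1/6) = 1 + 0 = 1)
P(r) = -2 + r**2 + 2*r (P(r) = -2 + ((r**2 + 1*r) + r) = -2 + ((r**2 + r) + r) = -2 + ((r + r**2) + r) = -2 + (r**2 + 2*r) = -2 + r**2 + 2*r)
-2*(-2*1 + 7)*(-24) + P(-10) = -2*(-2*1 + 7)*(-24) + (-2 + (-10)**2 + 2*(-10)) = -2*(-2 + 7)*(-24) + (-2 + 100 - 20) = -2*5*(-24) + 78 = -10*(-24) + 78 = 240 + 78 = 318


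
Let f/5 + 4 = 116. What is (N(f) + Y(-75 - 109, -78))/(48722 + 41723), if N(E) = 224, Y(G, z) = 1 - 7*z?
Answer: 771/90445 ≈ 0.0085245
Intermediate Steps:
f = 560 (f = -20 + 5*116 = -20 + 580 = 560)
(N(f) + Y(-75 - 109, -78))/(48722 + 41723) = (224 + (1 - 7*(-78)))/(48722 + 41723) = (224 + (1 + 546))/90445 = (224 + 547)*(1/90445) = 771*(1/90445) = 771/90445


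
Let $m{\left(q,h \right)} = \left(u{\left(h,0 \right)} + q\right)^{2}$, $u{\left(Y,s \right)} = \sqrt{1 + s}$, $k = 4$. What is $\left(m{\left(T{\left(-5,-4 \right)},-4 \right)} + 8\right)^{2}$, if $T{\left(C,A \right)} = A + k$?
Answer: $81$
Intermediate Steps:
$T{\left(C,A \right)} = 4 + A$ ($T{\left(C,A \right)} = A + 4 = 4 + A$)
$m{\left(q,h \right)} = \left(1 + q\right)^{2}$ ($m{\left(q,h \right)} = \left(\sqrt{1 + 0} + q\right)^{2} = \left(\sqrt{1} + q\right)^{2} = \left(1 + q\right)^{2}$)
$\left(m{\left(T{\left(-5,-4 \right)},-4 \right)} + 8\right)^{2} = \left(\left(1 + \left(4 - 4\right)\right)^{2} + 8\right)^{2} = \left(\left(1 + 0\right)^{2} + 8\right)^{2} = \left(1^{2} + 8\right)^{2} = \left(1 + 8\right)^{2} = 9^{2} = 81$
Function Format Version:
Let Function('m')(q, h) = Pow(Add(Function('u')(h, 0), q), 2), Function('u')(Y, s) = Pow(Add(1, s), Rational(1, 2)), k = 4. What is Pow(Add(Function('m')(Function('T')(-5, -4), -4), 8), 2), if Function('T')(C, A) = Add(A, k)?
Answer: 81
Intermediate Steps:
Function('T')(C, A) = Add(4, A) (Function('T')(C, A) = Add(A, 4) = Add(4, A))
Function('m')(q, h) = Pow(Add(1, q), 2) (Function('m')(q, h) = Pow(Add(Pow(Add(1, 0), Rational(1, 2)), q), 2) = Pow(Add(Pow(1, Rational(1, 2)), q), 2) = Pow(Add(1, q), 2))
Pow(Add(Function('m')(Function('T')(-5, -4), -4), 8), 2) = Pow(Add(Pow(Add(1, Add(4, -4)), 2), 8), 2) = Pow(Add(Pow(Add(1, 0), 2), 8), 2) = Pow(Add(Pow(1, 2), 8), 2) = Pow(Add(1, 8), 2) = Pow(9, 2) = 81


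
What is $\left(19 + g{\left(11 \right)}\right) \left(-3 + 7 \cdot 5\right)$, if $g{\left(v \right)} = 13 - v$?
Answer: $672$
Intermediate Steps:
$\left(19 + g{\left(11 \right)}\right) \left(-3 + 7 \cdot 5\right) = \left(19 + \left(13 - 11\right)\right) \left(-3 + 7 \cdot 5\right) = \left(19 + \left(13 - 11\right)\right) \left(-3 + 35\right) = \left(19 + 2\right) 32 = 21 \cdot 32 = 672$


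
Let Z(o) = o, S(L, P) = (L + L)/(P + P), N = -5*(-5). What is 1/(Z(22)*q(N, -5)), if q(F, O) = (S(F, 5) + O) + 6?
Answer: 1/132 ≈ 0.0075758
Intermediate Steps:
N = 25
S(L, P) = L/P (S(L, P) = (2*L)/((2*P)) = (2*L)*(1/(2*P)) = L/P)
q(F, O) = 6 + O + F/5 (q(F, O) = (F/5 + O) + 6 = (O + F/5) + 6 = 6 + O + F/5)
1/(Z(22)*q(N, -5)) = 1/(22*(6 - 5 + (1/5)*25)) = 1/(22*(6 - 5 + 5)) = 1/(22*6) = 1/132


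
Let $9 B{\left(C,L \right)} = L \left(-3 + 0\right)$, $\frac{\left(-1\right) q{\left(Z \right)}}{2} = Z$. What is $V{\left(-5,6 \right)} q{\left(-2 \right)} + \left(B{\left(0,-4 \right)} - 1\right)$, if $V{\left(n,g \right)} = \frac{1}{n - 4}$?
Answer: $- \frac{1}{9} \approx -0.11111$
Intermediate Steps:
$q{\left(Z \right)} = - 2 Z$
$B{\left(C,L \right)} = - \frac{L}{3}$ ($B{\left(C,L \right)} = \frac{L \left(-3 + 0\right)}{9} = \frac{L \left(-3\right)}{9} = \frac{\left(-3\right) L}{9} = - \frac{L}{3}$)
$V{\left(n,g \right)} = \frac{1}{-4 + n}$
$V{\left(-5,6 \right)} q{\left(-2 \right)} + \left(B{\left(0,-4 \right)} - 1\right) = \frac{\left(-2\right) \left(-2\right)}{-4 - 5} - - \frac{1}{3} = \frac{1}{-9} \cdot 4 + \left(\frac{4}{3} - 1\right) = \left(- \frac{1}{9}\right) 4 + \frac{1}{3} = - \frac{4}{9} + \frac{1}{3} = - \frac{1}{9}$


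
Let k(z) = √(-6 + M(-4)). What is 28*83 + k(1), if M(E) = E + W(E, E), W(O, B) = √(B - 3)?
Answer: 2324 + √(-10 + I*√7) ≈ 2324.4 + 3.1894*I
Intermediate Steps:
W(O, B) = √(-3 + B)
M(E) = E + √(-3 + E)
k(z) = √(-10 + I*√7) (k(z) = √(-6 + (-4 + √(-3 - 4))) = √(-6 + (-4 + √(-7))) = √(-6 + (-4 + I*√7)) = √(-10 + I*√7))
28*83 + k(1) = 28*83 + √(-10 + I*√7) = 2324 + √(-10 + I*√7)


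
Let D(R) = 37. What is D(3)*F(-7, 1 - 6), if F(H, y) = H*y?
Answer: 1295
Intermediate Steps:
D(3)*F(-7, 1 - 6) = 37*(-7*(1 - 6)) = 37*(-7*(-5)) = 37*35 = 1295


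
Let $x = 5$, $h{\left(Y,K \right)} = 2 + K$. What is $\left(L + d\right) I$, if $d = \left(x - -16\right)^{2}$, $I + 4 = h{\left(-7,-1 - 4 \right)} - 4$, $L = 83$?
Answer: $-5764$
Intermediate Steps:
$I = -11$ ($I = -4 + \left(\left(2 - 5\right) - 4\right) = -4 - 7 = -11$)
$d = 441$ ($d = \left(5 - -16\right)^{2} = \left(5 + 16\right)^{2} = 21^{2} = 441$)
$\left(L + d\right) I = \left(83 + 441\right) \left(-11\right) = 524 \left(-11\right) = -5764$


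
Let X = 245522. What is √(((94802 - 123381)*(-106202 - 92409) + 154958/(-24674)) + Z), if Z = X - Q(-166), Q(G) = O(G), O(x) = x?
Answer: √5112125991667690/949 ≈ 75342.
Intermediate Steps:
Q(G) = G
Z = 245688 (Z = 245522 - 1*(-166) = 245522 + 166 = 245688)
√(((94802 - 123381)*(-106202 - 92409) + 154958/(-24674)) + Z) = √(((94802 - 123381)*(-106202 - 92409) + 154958/(-24674)) + 245688) = √((-28579*(-198611) + 154958*(-1/24674)) + 245688) = √((5676103769 - 77479/12337) + 245688) = √(70026092120674/12337 + 245688) = √(70029123173530/12337) = √5112125991667690/949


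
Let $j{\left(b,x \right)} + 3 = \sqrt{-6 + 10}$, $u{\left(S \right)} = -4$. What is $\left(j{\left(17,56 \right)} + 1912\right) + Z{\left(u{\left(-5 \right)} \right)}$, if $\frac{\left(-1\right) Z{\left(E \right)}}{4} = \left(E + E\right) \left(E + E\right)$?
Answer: $1655$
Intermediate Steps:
$j{\left(b,x \right)} = -1$ ($j{\left(b,x \right)} = -3 + \sqrt{-6 + 10} = -3 + \sqrt{4} = -3 + 2 = -1$)
$Z{\left(E \right)} = - 16 E^{2}$ ($Z{\left(E \right)} = - 4 \left(E + E\right) \left(E + E\right) = - 4 \cdot 2 E 2 E = - 4 \cdot 4 E^{2} = - 16 E^{2}$)
$\left(j{\left(17,56 \right)} + 1912\right) + Z{\left(u{\left(-5 \right)} \right)} = \left(-1 + 1912\right) - 16 \left(-4\right)^{2} = 1911 - 256 = 1655$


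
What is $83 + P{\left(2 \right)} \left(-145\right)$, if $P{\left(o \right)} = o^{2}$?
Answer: $-497$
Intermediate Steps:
$83 + P{\left(2 \right)} \left(-145\right) = 83 + 2^{2} \left(-145\right) = 83 + 4 \left(-145\right) = 83 - 580 = -497$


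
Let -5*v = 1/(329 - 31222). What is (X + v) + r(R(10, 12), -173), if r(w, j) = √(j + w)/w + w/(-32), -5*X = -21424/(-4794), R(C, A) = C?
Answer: -7146037729/5924041680 + I*√163/10 ≈ -1.2063 + 1.2767*I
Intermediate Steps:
X = -10712/11985 (X = -(-21424)/(5*(-4794)) = -(-21424)*(-1)/(5*4794) = -⅕*10712/2397 = -10712/11985 ≈ -0.89378)
r(w, j) = -w/32 + √(j + w)/w (r(w, j) = √(j + w)/w + w*(-1/32) = √(j + w)/w - w/32 = -w/32 + √(j + w)/w)
v = 1/154465 (v = -1/(5*(329 - 31222)) = -⅕/(-30893) = -⅕*(-1/30893) = 1/154465 ≈ 6.4740e-6)
(X + v) + r(R(10, 12), -173) = (-10712/11985 + 1/154465) + (-1/32*10 + √(-173 + 10)/10) = -330923419/370252605 + (-5/16 + √(-163)/10) = -330923419/370252605 + (-5/16 + (I*√163)/10) = -330923419/370252605 + (-5/16 + I*√163/10) = -7146037729/5924041680 + I*√163/10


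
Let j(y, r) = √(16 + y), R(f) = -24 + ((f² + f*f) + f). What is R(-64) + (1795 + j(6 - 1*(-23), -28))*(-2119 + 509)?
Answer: -2881846 - 4830*√5 ≈ -2.8926e+6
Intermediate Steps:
R(f) = -24 + f + 2*f² (R(f) = -24 + ((f² + f²) + f) = -24 + (2*f² + f) = -24 + (f + 2*f²) = -24 + f + 2*f²)
R(-64) + (1795 + j(6 - 1*(-23), -28))*(-2119 + 509) = (-24 - 64 + 2*(-64)²) + (1795 + √(16 + (6 - 1*(-23))))*(-2119 + 509) = (-24 - 64 + 2*4096) + (1795 + √(16 + (6 + 23)))*(-1610) = (-24 - 64 + 8192) + (1795 + √(16 + 29))*(-1610) = 8104 + (1795 + √45)*(-1610) = 8104 + (1795 + 3*√5)*(-1610) = 8104 + (-2889950 - 4830*√5) = -2881846 - 4830*√5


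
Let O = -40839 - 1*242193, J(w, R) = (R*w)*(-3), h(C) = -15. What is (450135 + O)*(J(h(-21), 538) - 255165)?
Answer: -38593273365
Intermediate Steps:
J(w, R) = -3*R*w
O = -283032 (O = -40839 - 242193 = -283032)
(450135 + O)*(J(h(-21), 538) - 255165) = (450135 - 283032)*(-3*538*(-15) - 255165) = 167103*(24210 - 255165) = 167103*(-230955) = -38593273365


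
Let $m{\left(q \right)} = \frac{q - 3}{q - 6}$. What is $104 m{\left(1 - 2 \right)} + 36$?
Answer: $\frac{668}{7} \approx 95.429$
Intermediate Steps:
$m{\left(q \right)} = \frac{-3 + q}{-6 + q}$
$104 m{\left(1 - 2 \right)} + 36 = 104 \frac{-3 + \left(1 - 2\right)}{-6 + \left(1 - 2\right)} + 36 = 104 \frac{-3 - 1}{-6 - 1} + 36 = 104 \frac{1}{-7} \left(-4\right) + 36 = 104 \left(\left(- \frac{1}{7}\right) \left(-4\right)\right) + 36 = 104 \cdot \frac{4}{7} + 36 = \frac{416}{7} + 36 = \frac{668}{7}$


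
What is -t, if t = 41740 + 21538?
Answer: -63278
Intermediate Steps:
t = 63278
-t = -1*63278 = -63278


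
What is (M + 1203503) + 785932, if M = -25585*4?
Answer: 1887095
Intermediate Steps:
M = -102340
(M + 1203503) + 785932 = (-102340 + 1203503) + 785932 = 1101163 + 785932 = 1887095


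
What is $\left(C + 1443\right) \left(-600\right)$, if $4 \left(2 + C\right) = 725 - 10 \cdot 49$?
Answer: $-899850$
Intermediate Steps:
$C = \frac{227}{4}$ ($C = -2 + \frac{725 - 10 \cdot 49}{4} = -2 + \frac{725 - 490}{4} = -2 + \frac{1}{4} \cdot 235 = -2 + \frac{235}{4} = \frac{227}{4} \approx 56.75$)
$\left(C + 1443\right) \left(-600\right) = \left(\frac{227}{4} + 1443\right) \left(-600\right) = \frac{5999}{4} \left(-600\right) = -899850$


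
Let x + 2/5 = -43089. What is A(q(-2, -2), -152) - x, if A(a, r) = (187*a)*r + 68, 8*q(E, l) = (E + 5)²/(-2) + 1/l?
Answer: 304612/5 ≈ 60922.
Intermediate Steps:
x = -215447/5 (x = -⅖ - 43089 = -215447/5 ≈ -43089.)
q(E, l) = -(5 + E)²/16 + 1/(8*l) (q(E, l) = ((E + 5)²/(-2) + 1/l)/8 = ((5 + E)²*(-½) + 1/l)/8 = (-(5 + E)²/2 + 1/l)/8 = (1/l - (5 + E)²/2)/8 = -(5 + E)²/16 + 1/(8*l))
A(a, r) = 68 + 187*a*r (A(a, r) = 187*a*r + 68 = 68 + 187*a*r)
A(q(-2, -2), -152) - x = (68 + 187*((1/16)*(2 - 1*(-2)*(5 - 2)²)/(-2))*(-152)) - 1*(-215447/5) = (68 + 187*((1/16)*(-½)*(2 - 1*(-2)*3²))*(-152)) + 215447/5 = (68 + 187*((1/16)*(-½)*(2 - 1*(-2)*9))*(-152)) + 215447/5 = (68 + 187*((1/16)*(-½)*(2 + 18))*(-152)) + 215447/5 = (68 + 187*((1/16)*(-½)*20)*(-152)) + 215447/5 = (68 + 187*(-5/8)*(-152)) + 215447/5 = (68 + 17765) + 215447/5 = 17833 + 215447/5 = 304612/5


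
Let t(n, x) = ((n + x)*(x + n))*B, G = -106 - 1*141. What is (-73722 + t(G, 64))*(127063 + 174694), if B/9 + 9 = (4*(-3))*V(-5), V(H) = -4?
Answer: 3524798471169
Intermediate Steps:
B = 351 (B = -81 + 9*((4*(-3))*(-4)) = -81 + 9*(-12*(-4)) = -81 + 9*48 = -81 + 432 = 351)
G = -247 (G = -106 - 141 = -247)
t(n, x) = 351*(n + x)² (t(n, x) = ((n + x)*(x + n))*351 = ((n + x)*(n + x))*351 = (n + x)²*351 = 351*(n + x)²)
(-73722 + t(G, 64))*(127063 + 174694) = (-73722 + 351*(-247 + 64)²)*(127063 + 174694) = (-73722 + 351*(-183)²)*301757 = (-73722 + 351*33489)*301757 = (-73722 + 11754639)*301757 = 11680917*301757 = 3524798471169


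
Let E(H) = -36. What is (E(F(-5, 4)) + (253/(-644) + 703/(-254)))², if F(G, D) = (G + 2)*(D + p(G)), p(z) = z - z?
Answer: 19391955025/12645136 ≈ 1533.6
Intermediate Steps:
p(z) = 0
F(G, D) = D*(2 + G) (F(G, D) = (G + 2)*(D + 0) = (2 + G)*D = D*(2 + G))
(E(F(-5, 4)) + (253/(-644) + 703/(-254)))² = (-36 + (253/(-644) + 703/(-254)))² = (-36 + (253*(-1/644) + 703*(-1/254)))² = (-36 + (-11/28 - 703/254))² = (-36 - 11239/3556)² = (-139255/3556)² = 19391955025/12645136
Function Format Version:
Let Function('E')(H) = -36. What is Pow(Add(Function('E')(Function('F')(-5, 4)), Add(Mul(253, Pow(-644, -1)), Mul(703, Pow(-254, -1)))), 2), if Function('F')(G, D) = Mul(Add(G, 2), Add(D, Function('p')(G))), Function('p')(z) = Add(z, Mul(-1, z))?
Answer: Rational(19391955025, 12645136) ≈ 1533.6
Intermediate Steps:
Function('p')(z) = 0
Function('F')(G, D) = Mul(D, Add(2, G)) (Function('F')(G, D) = Mul(Add(G, 2), Add(D, 0)) = Mul(Add(2, G), D) = Mul(D, Add(2, G)))
Pow(Add(Function('E')(Function('F')(-5, 4)), Add(Mul(253, Pow(-644, -1)), Mul(703, Pow(-254, -1)))), 2) = Pow(Add(-36, Add(Mul(253, Pow(-644, -1)), Mul(703, Pow(-254, -1)))), 2) = Pow(Add(-36, Add(Mul(253, Rational(-1, 644)), Mul(703, Rational(-1, 254)))), 2) = Pow(Add(-36, Add(Rational(-11, 28), Rational(-703, 254))), 2) = Pow(Add(-36, Rational(-11239, 3556)), 2) = Pow(Rational(-139255, 3556), 2) = Rational(19391955025, 12645136)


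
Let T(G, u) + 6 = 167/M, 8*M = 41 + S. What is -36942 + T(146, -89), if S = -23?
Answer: -331864/9 ≈ -36874.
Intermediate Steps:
M = 9/4 (M = (41 - 23)/8 = (1/8)*18 = 9/4 ≈ 2.2500)
T(G, u) = 614/9 (T(G, u) = -6 + 167/(9/4) = -6 + 167*(4/9) = -6 + 668/9 = 614/9)
-36942 + T(146, -89) = -36942 + 614/9 = -331864/9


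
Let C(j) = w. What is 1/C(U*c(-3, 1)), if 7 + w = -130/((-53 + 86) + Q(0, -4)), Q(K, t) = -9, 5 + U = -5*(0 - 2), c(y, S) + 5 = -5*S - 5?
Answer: -12/149 ≈ -0.080537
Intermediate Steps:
c(y, S) = -10 - 5*S (c(y, S) = -5 + (-5*S - 5) = -5 + (-5 - 5*S) = -10 - 5*S)
U = 5 (U = -5 - 5*(0 - 2) = -5 - 5*(-2) = -5 + 10 = 5)
w = -149/12 (w = -7 - 130/((-53 + 86) - 9) = -7 - 130/(33 - 9) = -7 - 130/24 = -7 - 130*1/24 = -7 - 65/12 = -149/12 ≈ -12.417)
C(j) = -149/12
1/C(U*c(-3, 1)) = 1/(-149/12) = -12/149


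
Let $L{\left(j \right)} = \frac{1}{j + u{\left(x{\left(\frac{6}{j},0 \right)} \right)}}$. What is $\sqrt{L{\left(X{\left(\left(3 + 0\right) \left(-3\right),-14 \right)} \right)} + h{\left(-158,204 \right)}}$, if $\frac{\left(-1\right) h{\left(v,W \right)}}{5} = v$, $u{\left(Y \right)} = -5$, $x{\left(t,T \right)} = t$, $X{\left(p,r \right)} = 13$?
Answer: $\frac{7 \sqrt{258}}{4} \approx 28.109$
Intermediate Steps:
$h{\left(v,W \right)} = - 5 v$
$L{\left(j \right)} = \frac{1}{-5 + j}$ ($L{\left(j \right)} = \frac{1}{j - 5} = \frac{1}{-5 + j}$)
$\sqrt{L{\left(X{\left(\left(3 + 0\right) \left(-3\right),-14 \right)} \right)} + h{\left(-158,204 \right)}} = \sqrt{\frac{1}{-5 + 13} - -790} = \sqrt{\frac{1}{8} + 790} = \sqrt{\frac{6321}{8}} = \frac{7 \sqrt{258}}{4}$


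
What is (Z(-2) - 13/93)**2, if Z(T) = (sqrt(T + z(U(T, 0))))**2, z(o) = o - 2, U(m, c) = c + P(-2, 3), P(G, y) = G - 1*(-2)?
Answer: 148225/8649 ≈ 17.138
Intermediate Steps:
P(G, y) = 2 + G (P(G, y) = G + 2 = 2 + G)
U(m, c) = c (U(m, c) = c + (2 - 2) = c + 0 = c)
z(o) = -2 + o
Z(T) = -2 + T (Z(T) = (sqrt(T + (-2 + 0)))**2 = (sqrt(T - 2))**2 = (sqrt(-2 + T))**2 = -2 + T)
(Z(-2) - 13/93)**2 = ((-2 - 2) - 13/93)**2 = (-4 - 13*1/93)**2 = (-4 - 13/93)**2 = (-385/93)**2 = 148225/8649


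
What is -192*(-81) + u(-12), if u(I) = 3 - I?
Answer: 15567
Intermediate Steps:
-192*(-81) + u(-12) = -192*(-81) + (3 - 1*(-12)) = 15552 + (3 + 12) = 15552 + 15 = 15567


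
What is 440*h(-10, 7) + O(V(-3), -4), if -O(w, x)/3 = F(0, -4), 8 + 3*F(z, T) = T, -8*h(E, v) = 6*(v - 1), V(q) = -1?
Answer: -1968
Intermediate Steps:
h(E, v) = ¾ - 3*v/4 (h(E, v) = -3*(v - 1)/4 = -3*(-1 + v)/4 = -(-6 + 6*v)/8 = ¾ - 3*v/4)
F(z, T) = -8/3 + T/3
O(w, x) = 12 (O(w, x) = -3*(-8/3 + (⅓)*(-4)) = -3*(-8/3 - 4/3) = -3*(-4) = 12)
440*h(-10, 7) + O(V(-3), -4) = 440*(¾ - ¾*7) + 12 = 440*(¾ - 21/4) + 12 = 440*(-9/2) + 12 = -1980 + 12 = -1968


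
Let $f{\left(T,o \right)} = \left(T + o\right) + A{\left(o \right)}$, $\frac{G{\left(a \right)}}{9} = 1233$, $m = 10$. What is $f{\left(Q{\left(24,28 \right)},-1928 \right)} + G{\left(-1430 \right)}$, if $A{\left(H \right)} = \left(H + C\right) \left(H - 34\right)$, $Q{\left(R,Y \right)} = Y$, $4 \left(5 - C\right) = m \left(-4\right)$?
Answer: $3762503$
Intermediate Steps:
$C = 15$ ($C = 5 - \frac{10 \left(-4\right)}{4} = 5 - -10 = 5 + 10 = 15$)
$A{\left(H \right)} = \left(-34 + H\right) \left(15 + H\right)$ ($A{\left(H \right)} = \left(H + 15\right) \left(H - 34\right) = \left(15 + H\right) \left(-34 + H\right) = \left(-34 + H\right) \left(15 + H\right)$)
$G{\left(a \right)} = 11097$ ($G{\left(a \right)} = 9 \cdot 1233 = 11097$)
$f{\left(T,o \right)} = -510 + T + o^{2} - 18 o$ ($f{\left(T,o \right)} = \left(T + o\right) - \left(510 - o^{2} + 19 o\right) = -510 + T + o^{2} - 18 o$)
$f{\left(Q{\left(24,28 \right)},-1928 \right)} + G{\left(-1430 \right)} = \left(-510 + 28 + \left(-1928\right)^{2} - -34704\right) + 11097 = \left(-510 + 28 + 3717184 + 34704\right) + 11097 = 3751406 + 11097 = 3762503$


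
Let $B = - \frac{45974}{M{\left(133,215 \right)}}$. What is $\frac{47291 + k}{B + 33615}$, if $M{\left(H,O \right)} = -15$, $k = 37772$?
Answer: $\frac{1275945}{550199} \approx 2.3191$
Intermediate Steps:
$B = \frac{45974}{15}$ ($B = - \frac{45974}{-15} = \left(-45974\right) \left(- \frac{1}{15}\right) = \frac{45974}{15} \approx 3064.9$)
$\frac{47291 + k}{B + 33615} = \frac{47291 + 37772}{\frac{45974}{15} + 33615} = \frac{85063}{\frac{550199}{15}} = 85063 \cdot \frac{15}{550199} = \frac{1275945}{550199}$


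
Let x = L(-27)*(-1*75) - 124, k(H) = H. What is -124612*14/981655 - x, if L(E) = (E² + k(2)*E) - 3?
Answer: 49595392652/981655 ≈ 50522.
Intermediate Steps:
L(E) = -3 + E² + 2*E (L(E) = (E² + 2*E) - 3 = -3 + E² + 2*E)
x = -50524 (x = (-3 + (-27)² + 2*(-27))*(-1*75) - 124 = (-3 + 729 - 54)*(-75) - 124 = 672*(-75) - 124 = -50400 - 124 = -50524)
-124612*14/981655 - x = -124612*14/981655 - 1*(-50524) = -1744568*1/981655 + 50524 = -1744568/981655 + 50524 = 49595392652/981655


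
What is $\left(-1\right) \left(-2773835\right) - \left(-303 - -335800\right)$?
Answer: $2438338$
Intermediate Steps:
$\left(-1\right) \left(-2773835\right) - \left(-303 - -335800\right) = 2773835 - \left(-303 + 335800\right) = 2773835 - 335497 = 2438338$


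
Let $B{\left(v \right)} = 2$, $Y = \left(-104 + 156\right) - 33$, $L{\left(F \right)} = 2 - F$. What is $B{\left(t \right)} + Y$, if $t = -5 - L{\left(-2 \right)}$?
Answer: $21$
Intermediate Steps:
$t = -9$ ($t = -5 - \left(2 - -2\right) = -5 - \left(2 + 2\right) = -5 - 4 = -9$)
$Y = 19$ ($Y = 52 - 33 = 19$)
$B{\left(t \right)} + Y = 2 + 19 = 21$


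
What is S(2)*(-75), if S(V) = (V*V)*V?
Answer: -600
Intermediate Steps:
S(V) = V³ (S(V) = V²*V = V³)
S(2)*(-75) = 2³*(-75) = 8*(-75) = -600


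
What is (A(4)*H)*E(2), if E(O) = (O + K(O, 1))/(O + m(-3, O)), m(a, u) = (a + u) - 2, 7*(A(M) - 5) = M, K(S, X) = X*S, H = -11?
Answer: 1716/7 ≈ 245.14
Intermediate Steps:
K(S, X) = S*X
A(M) = 5 + M/7
m(a, u) = -2 + a + u
E(O) = 2*O/(-5 + 2*O) (E(O) = (O + O*1)/(O + (-2 - 3 + O)) = (O + O)/(O + (-5 + O)) = (2*O)/(-5 + 2*O) = 2*O/(-5 + 2*O))
(A(4)*H)*E(2) = ((5 + (⅐)*4)*(-11))*(2*2/(-5 + 2*2)) = ((5 + 4/7)*(-11))*(2*2/(-5 + 4)) = ((39/7)*(-11))*(2*2/(-1)) = -858*2*(-1)/7 = -429/7*(-4) = 1716/7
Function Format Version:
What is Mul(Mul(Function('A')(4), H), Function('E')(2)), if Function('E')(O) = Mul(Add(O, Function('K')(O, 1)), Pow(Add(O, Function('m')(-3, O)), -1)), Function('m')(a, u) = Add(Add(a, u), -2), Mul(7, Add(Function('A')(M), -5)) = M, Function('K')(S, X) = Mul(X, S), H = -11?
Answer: Rational(1716, 7) ≈ 245.14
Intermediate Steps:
Function('K')(S, X) = Mul(S, X)
Function('A')(M) = Add(5, Mul(Rational(1, 7), M))
Function('m')(a, u) = Add(-2, a, u)
Function('E')(O) = Mul(2, O, Pow(Add(-5, Mul(2, O)), -1)) (Function('E')(O) = Mul(Add(O, Mul(O, 1)), Pow(Add(O, Add(-2, -3, O)), -1)) = Mul(Add(O, O), Pow(Add(O, Add(-5, O)), -1)) = Mul(Mul(2, O), Pow(Add(-5, Mul(2, O)), -1)) = Mul(2, O, Pow(Add(-5, Mul(2, O)), -1)))
Mul(Mul(Function('A')(4), H), Function('E')(2)) = Mul(Mul(Add(5, Mul(Rational(1, 7), 4)), -11), Mul(2, 2, Pow(Add(-5, Mul(2, 2)), -1))) = Mul(Mul(Add(5, Rational(4, 7)), -11), Mul(2, 2, Pow(Add(-5, 4), -1))) = Mul(Mul(Rational(39, 7), -11), Mul(2, 2, Pow(-1, -1))) = Mul(Rational(-429, 7), Mul(2, 2, -1)) = Mul(Rational(-429, 7), -4) = Rational(1716, 7)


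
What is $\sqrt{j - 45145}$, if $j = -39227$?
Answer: $2 i \sqrt{21093} \approx 290.47 i$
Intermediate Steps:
$\sqrt{j - 45145} = \sqrt{-39227 - 45145} = \sqrt{-84372} = 2 i \sqrt{21093}$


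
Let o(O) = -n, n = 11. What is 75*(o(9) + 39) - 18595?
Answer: -16495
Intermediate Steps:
o(O) = -11 (o(O) = -1*11 = -11)
75*(o(9) + 39) - 18595 = 75*(-11 + 39) - 18595 = 75*28 - 18595 = 2100 - 18595 = -16495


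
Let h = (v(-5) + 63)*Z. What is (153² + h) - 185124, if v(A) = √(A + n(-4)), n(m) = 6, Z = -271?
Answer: -179059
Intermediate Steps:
v(A) = √(6 + A) (v(A) = √(A + 6) = √(6 + A))
h = -17344 (h = (√(6 - 5) + 63)*(-271) = (√1 + 63)*(-271) = (1 + 63)*(-271) = 64*(-271) = -17344)
(153² + h) - 185124 = (153² - 17344) - 185124 = (23409 - 17344) - 185124 = 6065 - 185124 = -179059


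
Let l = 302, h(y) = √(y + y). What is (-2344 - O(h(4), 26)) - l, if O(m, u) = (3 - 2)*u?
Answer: -2672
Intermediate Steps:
h(y) = √2*√y (h(y) = √(2*y) = √2*√y)
O(m, u) = u (O(m, u) = 1*u = u)
(-2344 - O(h(4), 26)) - l = (-2344 - 1*26) - 1*302 = (-2344 - 26) - 302 = -2370 - 302 = -2672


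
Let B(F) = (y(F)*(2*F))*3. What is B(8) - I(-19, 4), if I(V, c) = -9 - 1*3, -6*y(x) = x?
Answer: -52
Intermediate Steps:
y(x) = -x/6
I(V, c) = -12 (I(V, c) = -9 - 3 = -12)
B(F) = -F² (B(F) = ((-F/6)*(2*F))*3 = -F²/3*3 = -F²)
B(8) - I(-19, 4) = -1*8² - 1*(-12) = -1*64 + 12 = -64 + 12 = -52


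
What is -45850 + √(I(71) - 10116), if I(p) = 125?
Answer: -45850 + I*√9991 ≈ -45850.0 + 99.955*I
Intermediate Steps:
-45850 + √(I(71) - 10116) = -45850 + √(125 - 10116) = -45850 + √(-9991) = -45850 + I*√9991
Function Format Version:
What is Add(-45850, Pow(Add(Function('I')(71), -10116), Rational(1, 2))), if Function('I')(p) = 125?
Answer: Add(-45850, Mul(I, Pow(9991, Rational(1, 2)))) ≈ Add(-45850., Mul(99.955, I))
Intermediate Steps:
Add(-45850, Pow(Add(Function('I')(71), -10116), Rational(1, 2))) = Add(-45850, Pow(Add(125, -10116), Rational(1, 2))) = Add(-45850, Pow(-9991, Rational(1, 2))) = Add(-45850, Mul(I, Pow(9991, Rational(1, 2))))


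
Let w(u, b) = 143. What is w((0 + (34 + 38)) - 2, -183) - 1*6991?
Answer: -6848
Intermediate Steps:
w((0 + (34 + 38)) - 2, -183) - 1*6991 = 143 - 1*6991 = 143 - 6991 = -6848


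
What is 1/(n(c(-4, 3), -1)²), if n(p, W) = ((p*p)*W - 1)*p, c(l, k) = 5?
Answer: 1/16900 ≈ 5.9172e-5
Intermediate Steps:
n(p, W) = p*(-1 + W*p²) (n(p, W) = (p²*W - 1)*p = (W*p² - 1)*p = (-1 + W*p²)*p = p*(-1 + W*p²))
1/(n(c(-4, 3), -1)²) = 1/((-1*5 - 1*5³)²) = 1/((-5 - 1*125)²) = 1/((-5 - 125)²) = 1/((-130)²) = 1/16900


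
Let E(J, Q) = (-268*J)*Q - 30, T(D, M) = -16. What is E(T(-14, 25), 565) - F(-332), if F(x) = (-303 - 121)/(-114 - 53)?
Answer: 404588806/167 ≈ 2.4227e+6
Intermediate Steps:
E(J, Q) = -30 - 268*J*Q (E(J, Q) = -268*J*Q - 30 = -30 - 268*J*Q)
F(x) = 424/167 (F(x) = -424/(-167) = -424*(-1/167) = 424/167)
E(T(-14, 25), 565) - F(-332) = (-30 - 268*(-16)*565) - 1*424/167 = (-30 + 2422720) - 424/167 = 2422690 - 424/167 = 404588806/167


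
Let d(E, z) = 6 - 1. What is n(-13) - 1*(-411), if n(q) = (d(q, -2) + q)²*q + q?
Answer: -434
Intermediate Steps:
d(E, z) = 5
n(q) = q + q*(5 + q)² (n(q) = (5 + q)²*q + q = q*(5 + q)² + q = q + q*(5 + q)²)
n(-13) - 1*(-411) = -13*(1 + (5 - 13)²) - 1*(-411) = -13*(1 + (-8)²) + 411 = -13*(1 + 64) + 411 = -13*65 + 411 = -845 + 411 = -434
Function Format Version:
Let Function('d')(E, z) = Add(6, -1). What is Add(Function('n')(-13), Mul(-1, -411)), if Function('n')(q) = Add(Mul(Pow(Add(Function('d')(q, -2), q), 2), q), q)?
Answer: -434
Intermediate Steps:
Function('d')(E, z) = 5
Function('n')(q) = Add(q, Mul(q, Pow(Add(5, q), 2))) (Function('n')(q) = Add(Mul(Pow(Add(5, q), 2), q), q) = Add(Mul(q, Pow(Add(5, q), 2)), q) = Add(q, Mul(q, Pow(Add(5, q), 2))))
Add(Function('n')(-13), Mul(-1, -411)) = Add(Mul(-13, Add(1, Pow(Add(5, -13), 2))), Mul(-1, -411)) = Add(Mul(-13, Add(1, Pow(-8, 2))), 411) = Add(Mul(-13, Add(1, 64)), 411) = Add(Mul(-13, 65), 411) = Add(-845, 411) = -434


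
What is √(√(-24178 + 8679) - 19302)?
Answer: √(-19302 + I*√15499) ≈ 0.448 + 138.93*I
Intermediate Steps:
√(√(-24178 + 8679) - 19302) = √(√(-15499) - 19302) = √(I*√15499 - 19302) = √(-19302 + I*√15499)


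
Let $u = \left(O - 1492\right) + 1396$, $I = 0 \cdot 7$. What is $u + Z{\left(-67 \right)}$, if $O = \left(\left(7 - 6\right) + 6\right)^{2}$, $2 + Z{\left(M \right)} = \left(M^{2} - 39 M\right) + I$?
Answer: $7053$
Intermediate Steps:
$I = 0$
$Z{\left(M \right)} = -2 + M^{2} - 39 M$ ($Z{\left(M \right)} = -2 + \left(\left(M^{2} - 39 M\right) + 0\right) = -2 + \left(M^{2} - 39 M\right) = -2 + M^{2} - 39 M$)
$O = 49$ ($O = \left(\left(7 - 6\right) + 6\right)^{2} = \left(1 + 6\right)^{2} = 7^{2} = 49$)
$u = -47$ ($u = \left(49 - 1492\right) + 1396 = -1443 + 1396 = -47$)
$u + Z{\left(-67 \right)} = -47 - \left(-2611 - 4489\right) = -47 + \left(-2 + 4489 + 2613\right) = -47 + 7100 = 7053$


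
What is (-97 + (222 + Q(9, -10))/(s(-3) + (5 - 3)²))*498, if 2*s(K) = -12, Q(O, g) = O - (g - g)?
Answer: -105825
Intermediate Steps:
Q(O, g) = O (Q(O, g) = O - 1*0 = O + 0 = O)
s(K) = -6 (s(K) = (½)*(-12) = -6)
(-97 + (222 + Q(9, -10))/(s(-3) + (5 - 3)²))*498 = (-97 + (222 + 9)/(-6 + (5 - 3)²))*498 = (-97 + 231/(-6 + 2²))*498 = (-97 + 231/(-6 + 4))*498 = (-97 + 231/(-2))*498 = (-97 + 231*(-½))*498 = (-97 - 231/2)*498 = -425/2*498 = -105825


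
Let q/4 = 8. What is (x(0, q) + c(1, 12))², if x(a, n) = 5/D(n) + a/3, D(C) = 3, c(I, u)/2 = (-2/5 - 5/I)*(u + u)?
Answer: 14922769/225 ≈ 66323.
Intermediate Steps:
q = 32 (q = 4*8 = 32)
c(I, u) = 4*u*(-⅖ - 5/I) (c(I, u) = 2*((-2/5 - 5/I)*(u + u)) = 2*((-2*⅕ - 5/I)*(2*u)) = 2*((-⅖ - 5/I)*(2*u)) = 2*(2*u*(-⅖ - 5/I)) = 4*u*(-⅖ - 5/I))
x(a, n) = 5/3 + a/3
(x(0, q) + c(1, 12))² = ((5/3 + (⅓)*0) + (-8/5*12 - 20*12/1))² = ((5/3 + 0) + (-96/5 - 20*12*1))² = (5/3 + (-96/5 - 240))² = (5/3 - 1296/5)² = (-3863/15)² = 14922769/225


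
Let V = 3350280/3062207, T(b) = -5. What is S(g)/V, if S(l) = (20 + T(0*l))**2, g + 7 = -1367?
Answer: 45933105/223352 ≈ 205.65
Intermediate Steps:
g = -1374 (g = -7 - 1367 = -1374)
V = 3350280/3062207 (V = 3350280*(1/3062207) = 3350280/3062207 ≈ 1.0941)
S(l) = 225 (S(l) = (20 - 5)**2 = 15**2 = 225)
S(g)/V = 225/(3350280/3062207) = 225*(3062207/3350280) = 45933105/223352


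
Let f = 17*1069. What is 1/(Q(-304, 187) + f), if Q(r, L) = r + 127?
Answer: 1/17996 ≈ 5.5568e-5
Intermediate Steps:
Q(r, L) = 127 + r
f = 18173
1/(Q(-304, 187) + f) = 1/((127 - 304) + 18173) = 1/(-177 + 18173) = 1/17996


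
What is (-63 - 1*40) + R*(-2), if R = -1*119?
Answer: 135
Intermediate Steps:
R = -119
(-63 - 1*40) + R*(-2) = (-63 - 1*40) - 119*(-2) = (-63 - 40) + 238 = -103 + 238 = 135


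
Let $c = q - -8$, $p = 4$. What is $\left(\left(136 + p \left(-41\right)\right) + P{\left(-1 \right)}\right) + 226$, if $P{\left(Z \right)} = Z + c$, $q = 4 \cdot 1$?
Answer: $209$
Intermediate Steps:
$q = 4$
$c = 12$ ($c = 4 - -8 = 4 + 8 = 12$)
$P{\left(Z \right)} = 12 + Z$ ($P{\left(Z \right)} = Z + 12 = 12 + Z$)
$\left(\left(136 + p \left(-41\right)\right) + P{\left(-1 \right)}\right) + 226 = \left(\left(136 + 4 \left(-41\right)\right) + \left(12 - 1\right)\right) + 226 = \left(\left(136 - 164\right) + 11\right) + 226 = \left(-28 + 11\right) + 226 = -17 + 226 = 209$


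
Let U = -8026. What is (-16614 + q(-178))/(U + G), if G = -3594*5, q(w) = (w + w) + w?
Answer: 4287/6499 ≈ 0.65964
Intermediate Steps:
q(w) = 3*w (q(w) = 2*w + w = 3*w)
G = -17970
(-16614 + q(-178))/(U + G) = (-16614 + 3*(-178))/(-8026 - 17970) = (-16614 - 534)/(-25996) = -17148*(-1/25996) = 4287/6499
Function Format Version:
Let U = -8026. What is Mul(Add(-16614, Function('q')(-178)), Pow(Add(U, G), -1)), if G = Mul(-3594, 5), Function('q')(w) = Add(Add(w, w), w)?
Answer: Rational(4287, 6499) ≈ 0.65964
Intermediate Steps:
Function('q')(w) = Mul(3, w) (Function('q')(w) = Add(Mul(2, w), w) = Mul(3, w))
G = -17970
Mul(Add(-16614, Function('q')(-178)), Pow(Add(U, G), -1)) = Mul(Add(-16614, Mul(3, -178)), Pow(Add(-8026, -17970), -1)) = Mul(Add(-16614, -534), Pow(-25996, -1)) = Mul(-17148, Rational(-1, 25996)) = Rational(4287, 6499)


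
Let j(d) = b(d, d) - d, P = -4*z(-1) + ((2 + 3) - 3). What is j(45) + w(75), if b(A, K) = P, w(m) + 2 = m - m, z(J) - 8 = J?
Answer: -73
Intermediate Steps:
z(J) = 8 + J
w(m) = -2 (w(m) = -2 + (m - m) = -2 + 0 = -2)
P = -26 (P = -4*(8 - 1) + ((2 + 3) - 3) = -4*7 + (5 - 3) = -28 + 2 = -26)
b(A, K) = -26
j(d) = -26 - d
j(45) + w(75) = (-26 - 1*45) - 2 = (-26 - 45) - 2 = -71 - 2 = -73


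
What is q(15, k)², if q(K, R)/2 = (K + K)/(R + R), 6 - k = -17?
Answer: 900/529 ≈ 1.7013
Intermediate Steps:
k = 23 (k = 6 - 1*(-17) = 6 + 17 = 23)
q(K, R) = 2*K/R (q(K, R) = 2*((K + K)/(R + R)) = 2*((2*K)/((2*R))) = 2*((2*K)*(1/(2*R))) = 2*(K/R) = 2*K/R)
q(15, k)² = (2*15/23)² = (2*15*(1/23))² = (30/23)² = 900/529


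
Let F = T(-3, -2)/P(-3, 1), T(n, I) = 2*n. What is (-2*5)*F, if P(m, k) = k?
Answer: 60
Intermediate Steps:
F = -6 (F = (2*(-3))/1 = -6*1 = -6)
(-2*5)*F = -2*5*(-6) = -10*(-6) = 60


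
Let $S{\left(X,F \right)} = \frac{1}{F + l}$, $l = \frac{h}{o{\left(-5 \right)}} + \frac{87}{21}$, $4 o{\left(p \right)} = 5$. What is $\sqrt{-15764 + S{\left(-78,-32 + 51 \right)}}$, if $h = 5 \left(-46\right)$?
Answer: $\frac{i \sqrt{19986805146}}{1126} \approx 125.55 i$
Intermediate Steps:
$o{\left(p \right)} = \frac{5}{4}$ ($o{\left(p \right)} = \frac{1}{4} \cdot 5 = \frac{5}{4}$)
$h = -230$
$l = - \frac{1259}{7}$ ($l = - \frac{230}{\frac{5}{4}} + \frac{87}{21} = \left(-230\right) \frac{4}{5} + 87 \cdot \frac{1}{21} = -184 + \frac{29}{7} = - \frac{1259}{7} \approx -179.86$)
$S{\left(X,F \right)} = \frac{1}{- \frac{1259}{7} + F}$ ($S{\left(X,F \right)} = \frac{1}{F - \frac{1259}{7}} = \frac{1}{- \frac{1259}{7} + F}$)
$\sqrt{-15764 + S{\left(-78,-32 + 51 \right)}} = \sqrt{-15764 + \frac{7}{-1259 + 7 \left(-32 + 51\right)}} = \sqrt{-15764 + \frac{7}{-1259 + 7 \cdot 19}} = \sqrt{-15764 + \frac{7}{-1259 + 133}} = \sqrt{-15764 + \frac{7}{-1126}} = \sqrt{-15764 + 7 \left(- \frac{1}{1126}\right)} = \sqrt{-15764 - \frac{7}{1126}} = \sqrt{- \frac{17750271}{1126}} = \frac{i \sqrt{19986805146}}{1126}$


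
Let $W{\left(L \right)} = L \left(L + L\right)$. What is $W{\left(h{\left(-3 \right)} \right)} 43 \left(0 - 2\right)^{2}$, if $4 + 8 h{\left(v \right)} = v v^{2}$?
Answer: $\frac{41323}{8} \approx 5165.4$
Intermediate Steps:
$h{\left(v \right)} = - \frac{1}{2} + \frac{v^{3}}{8}$ ($h{\left(v \right)} = - \frac{1}{2} + \frac{v v^{2}}{8} = - \frac{1}{2} + \frac{v^{3}}{8}$)
$W{\left(L \right)} = 2 L^{2}$ ($W{\left(L \right)} = L 2 L = 2 L^{2}$)
$W{\left(h{\left(-3 \right)} \right)} 43 \left(0 - 2\right)^{2} = 2 \left(- \frac{1}{2} + \frac{\left(-3\right)^{3}}{8}\right)^{2} \cdot 43 \left(0 - 2\right)^{2} = 2 \left(- \frac{1}{2} + \frac{1}{8} \left(-27\right)\right)^{2} \cdot 43 \left(-2\right)^{2} = 2 \left(- \frac{1}{2} - \frac{27}{8}\right)^{2} \cdot 43 \cdot 4 = 2 \left(- \frac{31}{8}\right)^{2} \cdot 43 \cdot 4 = 2 \cdot \frac{961}{64} \cdot 43 \cdot 4 = \frac{961}{32} \cdot 43 \cdot 4 = \frac{41323}{32} \cdot 4 = \frac{41323}{8}$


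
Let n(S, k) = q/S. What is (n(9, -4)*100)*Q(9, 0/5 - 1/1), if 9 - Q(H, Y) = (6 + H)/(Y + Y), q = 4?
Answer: 2200/3 ≈ 733.33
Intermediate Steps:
n(S, k) = 4/S
Q(H, Y) = 9 - (6 + H)/(2*Y) (Q(H, Y) = 9 - (6 + H)/(Y + Y) = 9 - (6 + H)/(2*Y))
(n(9, -4)*100)*Q(9, 0/5 - 1/1) = ((4/9)*100)*((-6 - 1*9 + 18*(0/5 - 1/1))/(2*(0/5 - 1/1))) = ((4*(1/9))*100)*((-6 - 9 + 18*(0*(1/5) - 1*1))/(2*(0*(1/5) - 1*1))) = ((4/9)*100)*((-6 - 9 + 18*(0 - 1))/(2*(0 - 1))) = 400*((1/2)*(-6 - 9 + 18*(-1))/(-1))/9 = 400*((1/2)*(-1)*(-6 - 9 - 18))/9 = 400*((1/2)*(-1)*(-33))/9 = (400/9)*(33/2) = 2200/3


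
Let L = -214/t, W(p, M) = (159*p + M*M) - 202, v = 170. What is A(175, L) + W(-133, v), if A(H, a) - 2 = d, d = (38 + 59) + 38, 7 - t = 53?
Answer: 7688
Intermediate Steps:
t = -46 (t = 7 - 1*53 = 7 - 53 = -46)
W(p, M) = -202 + M² + 159*p (W(p, M) = (159*p + M²) - 202 = (M² + 159*p) - 202 = -202 + M² + 159*p)
L = 107/23 (L = -214/(-46) = -214*(-1/46) = 107/23 ≈ 4.6522)
d = 135 (d = 97 + 38 = 135)
A(H, a) = 137 (A(H, a) = 2 + 135 = 137)
A(175, L) + W(-133, v) = 137 + (-202 + 170² + 159*(-133)) = 137 + (-202 + 28900 - 21147) = 137 + 7551 = 7688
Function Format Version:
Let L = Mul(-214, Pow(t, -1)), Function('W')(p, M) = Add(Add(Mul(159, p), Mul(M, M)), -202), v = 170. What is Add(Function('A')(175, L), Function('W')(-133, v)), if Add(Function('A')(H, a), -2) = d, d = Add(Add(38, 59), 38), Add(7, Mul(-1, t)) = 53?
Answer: 7688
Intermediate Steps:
t = -46 (t = Add(7, Mul(-1, 53)) = Add(7, -53) = -46)
Function('W')(p, M) = Add(-202, Pow(M, 2), Mul(159, p)) (Function('W')(p, M) = Add(Add(Mul(159, p), Pow(M, 2)), -202) = Add(Add(Pow(M, 2), Mul(159, p)), -202) = Add(-202, Pow(M, 2), Mul(159, p)))
L = Rational(107, 23) (L = Mul(-214, Pow(-46, -1)) = Mul(-214, Rational(-1, 46)) = Rational(107, 23) ≈ 4.6522)
d = 135 (d = Add(97, 38) = 135)
Function('A')(H, a) = 137 (Function('A')(H, a) = Add(2, 135) = 137)
Add(Function('A')(175, L), Function('W')(-133, v)) = Add(137, Add(-202, Pow(170, 2), Mul(159, -133))) = Add(137, Add(-202, 28900, -21147)) = Add(137, 7551) = 7688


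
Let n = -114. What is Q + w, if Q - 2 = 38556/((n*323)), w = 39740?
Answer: 14346484/361 ≈ 39741.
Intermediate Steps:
Q = 344/361 (Q = 2 + 38556/((-114*323)) = 2 + 38556/(-36822) = 2 + 38556*(-1/36822) = 2 - 378/361 = 344/361 ≈ 0.95291)
Q + w = 344/361 + 39740 = 14346484/361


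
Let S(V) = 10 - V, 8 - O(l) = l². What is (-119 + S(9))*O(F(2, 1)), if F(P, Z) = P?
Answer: -472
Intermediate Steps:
O(l) = 8 - l²
(-119 + S(9))*O(F(2, 1)) = (-119 + (10 - 1*9))*(8 - 1*2²) = (-119 + (10 - 9))*(8 - 1*4) = (-119 + 1)*(8 - 4) = -118*4 = -472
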